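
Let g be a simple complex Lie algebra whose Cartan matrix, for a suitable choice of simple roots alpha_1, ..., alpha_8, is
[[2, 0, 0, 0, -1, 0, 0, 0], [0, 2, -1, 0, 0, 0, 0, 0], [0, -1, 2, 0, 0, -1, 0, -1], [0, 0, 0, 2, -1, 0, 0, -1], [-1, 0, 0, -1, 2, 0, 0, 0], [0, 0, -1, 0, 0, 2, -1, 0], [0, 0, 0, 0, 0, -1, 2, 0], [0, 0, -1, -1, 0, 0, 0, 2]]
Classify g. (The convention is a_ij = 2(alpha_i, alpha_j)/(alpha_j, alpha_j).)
E_8

The matrix has rank 8 with 2's on the diagonal. Reading the off-diagonal entries as Dynkin edges (a single edge where a_ij = a_ji = -1; a double or triple edge where a_ij * a_ji = 2 or 3), the diagram is a chain of 7 nodes with one extra node attached to the third node from one end (E_8). One simple-root ordering that puts it in standard form is (alpha_7, alpha_2, alpha_6, alpha_3, alpha_8, alpha_4, alpha_5, alpha_1). So the algebra is type E_8.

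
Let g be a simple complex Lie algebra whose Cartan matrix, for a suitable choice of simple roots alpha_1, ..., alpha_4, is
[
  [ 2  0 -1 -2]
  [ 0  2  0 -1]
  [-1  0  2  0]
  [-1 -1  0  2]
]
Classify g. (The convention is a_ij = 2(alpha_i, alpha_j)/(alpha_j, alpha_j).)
F4

The matrix has rank 4 with 2's on the diagonal. Reading the off-diagonal entries as Dynkin edges (a single edge where a_ij = a_ji = -1; a double or triple edge where a_ij * a_ji = 2 or 3), the diagram is a chain of 4 nodes with a double edge between the middle two (F_4). One simple-root ordering that puts it in standard form is (alpha_3, alpha_1, alpha_4, alpha_2). So the algebra is type F_4.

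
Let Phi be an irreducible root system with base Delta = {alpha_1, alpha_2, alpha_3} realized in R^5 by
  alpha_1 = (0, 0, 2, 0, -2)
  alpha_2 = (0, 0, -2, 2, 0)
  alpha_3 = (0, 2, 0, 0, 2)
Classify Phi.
A_3 (sl(4))

Compute the Cartan integers a_ij = 2(alpha_i, alpha_j)/(alpha_j, alpha_j); the resulting 3x3 Cartan matrix is
[[2, -1, -1], [-1, 2, 0], [-1, 0, 2]].
All simple roots have the same length, so the diagram is simply laced. The associated Dynkin diagram is a chain of 3 nodes with single edges (A_3), so the type is A_3 (the algebra sl(4)).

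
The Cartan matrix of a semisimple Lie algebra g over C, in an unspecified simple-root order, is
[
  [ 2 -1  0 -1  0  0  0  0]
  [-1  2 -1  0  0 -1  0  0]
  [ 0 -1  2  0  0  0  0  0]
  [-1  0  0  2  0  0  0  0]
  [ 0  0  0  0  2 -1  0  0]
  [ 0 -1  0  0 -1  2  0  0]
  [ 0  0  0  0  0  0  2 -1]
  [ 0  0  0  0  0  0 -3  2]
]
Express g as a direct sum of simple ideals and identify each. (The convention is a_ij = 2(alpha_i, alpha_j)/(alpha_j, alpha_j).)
type E_6 + type G_2

The diagram associated to this matrix has two connected components: the simple roots {alpha_1, alpha_2, alpha_3, alpha_4, alpha_5, alpha_6} form a chain of 5 nodes with one extra node attached to the third node from one end (E_6), and {alpha_7, alpha_8} form two nodes joined by a triple edge (G_2). A semisimple Lie algebra decomposes uniquely as the direct sum of simple ideals, one per connected component of its Dynkin diagram, so g ≅ E_6 ⊕ G_2 (dimension 78 + 14 = 92).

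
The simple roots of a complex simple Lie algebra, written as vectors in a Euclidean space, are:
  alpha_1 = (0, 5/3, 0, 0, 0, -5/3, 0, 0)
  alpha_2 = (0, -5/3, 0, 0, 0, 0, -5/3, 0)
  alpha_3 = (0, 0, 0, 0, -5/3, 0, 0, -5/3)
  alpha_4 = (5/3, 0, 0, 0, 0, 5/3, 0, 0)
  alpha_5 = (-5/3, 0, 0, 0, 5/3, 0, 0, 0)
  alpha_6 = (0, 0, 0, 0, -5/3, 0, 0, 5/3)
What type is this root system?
D_6

Compute the Cartan integers a_ij = 2(alpha_i, alpha_j)/(alpha_j, alpha_j); the resulting 6x6 Cartan matrix is
[[2, -1, 0, -1, 0, 0], [-1, 2, 0, 0, 0, 0], [0, 0, 2, 0, -1, 0], [-1, 0, 0, 2, -1, 0], [0, 0, -1, -1, 2, -1], [0, 0, 0, 0, -1, 2]].
All simple roots have the same length, so the diagram is simply laced. The associated Dynkin diagram is a chain of 4 nodes with a fork of two nodes at one end (D_6), so the type is D_6 (the algebra so(12)).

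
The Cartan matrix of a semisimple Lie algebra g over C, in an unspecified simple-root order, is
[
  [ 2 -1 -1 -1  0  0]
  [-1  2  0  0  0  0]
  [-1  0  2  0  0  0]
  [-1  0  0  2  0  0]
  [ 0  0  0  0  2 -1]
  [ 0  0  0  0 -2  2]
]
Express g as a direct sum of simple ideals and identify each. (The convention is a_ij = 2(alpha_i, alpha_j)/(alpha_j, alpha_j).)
The diagram associated to this matrix has two connected components: the simple roots {alpha_5, alpha_6} form a chain of 2 nodes with a double edge at one end; the terminal node there is the unique short simple root (B_2), and {alpha_1, alpha_2, alpha_3, alpha_4} form a chain of 2 nodes with a fork of two nodes at one end (D_4). A semisimple Lie algebra decomposes uniquely as the direct sum of simple ideals, one per connected component of its Dynkin diagram, so g ≅ B_2 ⊕ D_4 (dimension 10 + 28 = 38).

B_2 (so(5)) + D_4 (so(8))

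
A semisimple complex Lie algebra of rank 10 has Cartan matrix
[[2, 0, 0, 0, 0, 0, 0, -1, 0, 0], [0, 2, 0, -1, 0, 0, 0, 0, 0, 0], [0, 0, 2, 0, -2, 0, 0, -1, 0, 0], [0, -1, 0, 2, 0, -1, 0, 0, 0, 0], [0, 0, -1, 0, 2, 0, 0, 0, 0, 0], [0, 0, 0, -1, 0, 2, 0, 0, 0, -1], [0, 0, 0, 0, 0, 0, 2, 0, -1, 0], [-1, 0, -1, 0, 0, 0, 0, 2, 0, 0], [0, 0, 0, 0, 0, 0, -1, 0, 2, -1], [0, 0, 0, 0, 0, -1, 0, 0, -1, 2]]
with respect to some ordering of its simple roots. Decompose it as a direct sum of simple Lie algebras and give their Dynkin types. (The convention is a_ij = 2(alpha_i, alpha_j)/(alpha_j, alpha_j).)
The diagram associated to this matrix has two connected components: the simple roots {alpha_2, alpha_4, alpha_6, alpha_7, alpha_9, alpha_10} form a chain of 6 nodes with single edges (A_6), and {alpha_1, alpha_3, alpha_5, alpha_8} form a chain of 4 nodes with a double edge at one end; the terminal node there is the unique short simple root (B_4). A semisimple Lie algebra decomposes uniquely as the direct sum of simple ideals, one per connected component of its Dynkin diagram, so g ≅ A_6 ⊕ B_4 (dimension 48 + 36 = 84).

type A_6 ⊕ type B_4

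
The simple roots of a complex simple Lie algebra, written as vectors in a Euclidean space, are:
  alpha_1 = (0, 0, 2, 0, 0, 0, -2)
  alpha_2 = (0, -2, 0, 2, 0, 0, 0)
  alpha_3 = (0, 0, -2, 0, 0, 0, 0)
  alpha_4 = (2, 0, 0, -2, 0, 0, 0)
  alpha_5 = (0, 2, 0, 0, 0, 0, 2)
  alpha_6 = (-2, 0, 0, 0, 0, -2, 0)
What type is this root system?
Compute the Cartan integers a_ij = 2(alpha_i, alpha_j)/(alpha_j, alpha_j); the resulting 6x6 Cartan matrix is
[[2, 0, -2, 0, -1, 0], [0, 2, 0, -1, -1, 0], [-1, 0, 2, 0, 0, 0], [0, -1, 0, 2, 0, -1], [-1, -1, 0, 0, 2, 0], [0, 0, 0, -1, 0, 2]].
The roots have two lengths (squared-length ratio 2:1); the short ones are alpha_{3}. The associated Dynkin diagram is a chain of 6 nodes with a double edge at one end; the terminal node there is the unique short simple root (B_6), so the type is B_6 (the algebra so(13)).

B_6 (so(13))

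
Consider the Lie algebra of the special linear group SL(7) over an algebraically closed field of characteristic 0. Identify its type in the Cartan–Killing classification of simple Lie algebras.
A_6 (sl(7))

This is sl(7), which has dimension 7^2 - 1 = 48 and rank 7 - 1 = 6 (a Cartan subalgebra is the diagonal traceless matrices). In the classification of classical Lie algebras, the special linear algebra sl(n+1) has type A_n; here n = 6, so the Dynkin diagram is a chain of 6 nodes with single edges (A_6). Hence the type is A_6.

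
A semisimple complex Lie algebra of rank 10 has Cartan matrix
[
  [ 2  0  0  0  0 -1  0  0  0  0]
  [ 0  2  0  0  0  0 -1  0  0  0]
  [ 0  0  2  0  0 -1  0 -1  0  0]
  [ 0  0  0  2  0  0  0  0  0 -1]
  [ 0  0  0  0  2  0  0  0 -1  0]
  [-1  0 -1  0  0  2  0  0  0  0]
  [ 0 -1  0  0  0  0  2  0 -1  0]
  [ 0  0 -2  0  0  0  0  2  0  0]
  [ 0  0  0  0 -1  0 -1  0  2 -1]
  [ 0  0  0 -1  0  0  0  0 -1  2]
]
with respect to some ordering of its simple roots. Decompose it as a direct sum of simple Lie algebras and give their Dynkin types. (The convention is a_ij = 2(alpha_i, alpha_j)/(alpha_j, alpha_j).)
C_4 (sp(8)) ⊕ E_6

The diagram associated to this matrix has two connected components: the simple roots {alpha_1, alpha_3, alpha_6, alpha_8} form a chain of 4 nodes with a double edge at one end; the terminal node there is the unique long simple root (C_4), and {alpha_2, alpha_4, alpha_5, alpha_7, alpha_9, alpha_10} form a chain of 5 nodes with one extra node attached to the third node from one end (E_6). A semisimple Lie algebra decomposes uniquely as the direct sum of simple ideals, one per connected component of its Dynkin diagram, so g ≅ C_4 ⊕ E_6 (dimension 36 + 78 = 114).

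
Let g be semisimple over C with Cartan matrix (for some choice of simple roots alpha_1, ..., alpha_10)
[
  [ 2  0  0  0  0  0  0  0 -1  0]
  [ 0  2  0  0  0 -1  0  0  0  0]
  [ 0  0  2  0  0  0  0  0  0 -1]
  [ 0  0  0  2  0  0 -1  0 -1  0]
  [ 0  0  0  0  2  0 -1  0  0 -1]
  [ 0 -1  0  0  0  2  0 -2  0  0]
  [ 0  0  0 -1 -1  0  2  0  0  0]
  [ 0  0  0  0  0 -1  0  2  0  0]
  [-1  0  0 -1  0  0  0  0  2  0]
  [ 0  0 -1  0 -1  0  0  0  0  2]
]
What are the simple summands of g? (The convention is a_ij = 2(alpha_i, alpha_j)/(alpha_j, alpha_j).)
type A_7 ⊕ type B_3

The diagram associated to this matrix has two connected components: the simple roots {alpha_1, alpha_3, alpha_4, alpha_5, alpha_7, alpha_9, alpha_10} form a chain of 7 nodes with single edges (A_7), and {alpha_2, alpha_6, alpha_8} form a chain of 3 nodes with a double edge at one end; the terminal node there is the unique short simple root (B_3). A semisimple Lie algebra decomposes uniquely as the direct sum of simple ideals, one per connected component of its Dynkin diagram, so g ≅ A_7 ⊕ B_3 (dimension 63 + 21 = 84).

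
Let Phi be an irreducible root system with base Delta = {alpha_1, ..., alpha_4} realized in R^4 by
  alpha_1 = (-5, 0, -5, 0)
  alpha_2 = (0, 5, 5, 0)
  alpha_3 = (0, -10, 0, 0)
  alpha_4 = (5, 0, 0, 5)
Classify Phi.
C4

Compute the Cartan integers a_ij = 2(alpha_i, alpha_j)/(alpha_j, alpha_j); the resulting 4x4 Cartan matrix is
[[2, -1, 0, -1], [-1, 2, -1, 0], [0, -2, 2, 0], [-1, 0, 0, 2]].
The roots have two lengths (squared-length ratio 2:1); the short ones are alpha_{1,2,4}. The associated Dynkin diagram is a chain of 4 nodes with a double edge at one end; the terminal node there is the unique long simple root (C_4), so the type is C_4 (the algebra sp(8)).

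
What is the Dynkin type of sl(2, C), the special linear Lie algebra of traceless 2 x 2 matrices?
This is sl(2), which has dimension 2^2 - 1 = 3 and rank 2 - 1 = 1 (a Cartan subalgebra is the diagonal traceless matrices). In the classification of classical Lie algebras, the special linear algebra sl(n+1) has type A_n; here n = 1, so the Dynkin diagram is a chain of 1 nodes with single edges (A_1). Hence the type is A_1.

A_1 (sl(2))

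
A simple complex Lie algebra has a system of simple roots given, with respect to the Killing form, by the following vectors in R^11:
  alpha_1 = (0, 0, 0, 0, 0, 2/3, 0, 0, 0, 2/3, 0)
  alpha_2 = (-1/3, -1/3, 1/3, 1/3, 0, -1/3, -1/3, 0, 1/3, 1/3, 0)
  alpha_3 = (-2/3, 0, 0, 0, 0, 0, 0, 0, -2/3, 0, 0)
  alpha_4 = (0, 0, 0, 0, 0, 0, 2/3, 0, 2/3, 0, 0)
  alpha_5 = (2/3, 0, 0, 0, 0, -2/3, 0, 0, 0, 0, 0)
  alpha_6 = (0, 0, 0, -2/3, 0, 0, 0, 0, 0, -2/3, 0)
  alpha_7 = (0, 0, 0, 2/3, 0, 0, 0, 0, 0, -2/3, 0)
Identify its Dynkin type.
Compute the Cartan integers a_ij = 2(alpha_i, alpha_j)/(alpha_j, alpha_j); the resulting 7x7 Cartan matrix is
[[2, 0, 0, 0, -1, -1, -1], [0, 2, 0, 0, 0, -1, 0], [0, 0, 2, -1, -1, 0, 0], [0, 0, -1, 2, 0, 0, 0], [-1, 0, -1, 0, 2, 0, 0], [-1, -1, 0, 0, 0, 2, 0], [-1, 0, 0, 0, 0, 0, 2]].
All simple roots have the same length, so the diagram is simply laced. The associated Dynkin diagram is a chain of 6 nodes with one extra node attached to the third node from one end (E_7), so the type is E_7.

E_7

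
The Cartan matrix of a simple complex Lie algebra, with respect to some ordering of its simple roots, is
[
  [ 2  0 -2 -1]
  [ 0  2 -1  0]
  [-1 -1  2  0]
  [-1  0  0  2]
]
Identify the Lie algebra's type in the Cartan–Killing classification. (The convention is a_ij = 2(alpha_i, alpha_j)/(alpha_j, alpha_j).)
type F_4

The matrix has rank 4 with 2's on the diagonal. Reading the off-diagonal entries as Dynkin edges (a single edge where a_ij = a_ji = -1; a double or triple edge where a_ij * a_ji = 2 or 3), the diagram is a chain of 4 nodes with a double edge between the middle two (F_4). One simple-root ordering that puts it in standard form is (alpha_4, alpha_1, alpha_3, alpha_2). So the algebra is type F_4.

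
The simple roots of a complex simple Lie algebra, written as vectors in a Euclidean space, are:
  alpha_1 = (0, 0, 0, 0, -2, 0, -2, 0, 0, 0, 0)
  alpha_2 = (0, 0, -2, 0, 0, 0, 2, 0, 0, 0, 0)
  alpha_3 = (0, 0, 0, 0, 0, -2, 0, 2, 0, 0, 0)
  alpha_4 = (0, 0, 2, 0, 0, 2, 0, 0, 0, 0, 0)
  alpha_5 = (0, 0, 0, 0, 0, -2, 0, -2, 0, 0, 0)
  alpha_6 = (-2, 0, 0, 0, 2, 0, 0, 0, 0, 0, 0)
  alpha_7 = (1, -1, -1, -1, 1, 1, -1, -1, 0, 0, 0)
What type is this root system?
E7

Compute the Cartan integers a_ij = 2(alpha_i, alpha_j)/(alpha_j, alpha_j); the resulting 7x7 Cartan matrix is
[[2, -1, 0, 0, 0, -1, 0], [-1, 2, 0, -1, 0, 0, 0], [0, 0, 2, -1, 0, 0, -1], [0, -1, -1, 2, -1, 0, 0], [0, 0, 0, -1, 2, 0, 0], [-1, 0, 0, 0, 0, 2, 0], [0, 0, -1, 0, 0, 0, 2]].
All simple roots have the same length, so the diagram is simply laced. The associated Dynkin diagram is a chain of 6 nodes with one extra node attached to the third node from one end (E_7), so the type is E_7.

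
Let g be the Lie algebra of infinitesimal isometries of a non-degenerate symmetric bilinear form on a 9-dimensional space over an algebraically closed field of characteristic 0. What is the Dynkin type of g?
type B_4

This is so(9) with 9 odd, which has dimension 9(9-1)/2 = 36 and rank (9-1)/2 = 4. In the classification of classical Lie algebras, the orthogonal algebra so(2n+1) in an odd number of variables has type B_n; here n = 4, so the Dynkin diagram is a chain of 4 nodes with a double edge at one end; the terminal node there is the unique short simple root (B_4). Hence the type is B_4.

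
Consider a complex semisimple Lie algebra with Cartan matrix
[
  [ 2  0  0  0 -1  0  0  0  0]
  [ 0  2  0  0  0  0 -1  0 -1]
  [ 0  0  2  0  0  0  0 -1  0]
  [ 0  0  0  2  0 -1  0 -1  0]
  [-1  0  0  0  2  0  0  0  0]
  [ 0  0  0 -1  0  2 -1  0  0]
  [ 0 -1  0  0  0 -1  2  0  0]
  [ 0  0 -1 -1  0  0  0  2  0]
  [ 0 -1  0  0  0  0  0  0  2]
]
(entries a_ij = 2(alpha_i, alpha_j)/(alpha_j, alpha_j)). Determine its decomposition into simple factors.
The diagram associated to this matrix has two connected components: the simple roots {alpha_1, alpha_5} form a chain of 2 nodes with single edges (A_2), and {alpha_2, alpha_3, alpha_4, alpha_6, alpha_7, alpha_8, alpha_9} form a chain of 7 nodes with single edges (A_7). A semisimple Lie algebra decomposes uniquely as the direct sum of simple ideals, one per connected component of its Dynkin diagram, so g ≅ A_2 ⊕ A_7 (dimension 8 + 63 = 71).

A_2 (sl(3)) + A_7 (sl(8))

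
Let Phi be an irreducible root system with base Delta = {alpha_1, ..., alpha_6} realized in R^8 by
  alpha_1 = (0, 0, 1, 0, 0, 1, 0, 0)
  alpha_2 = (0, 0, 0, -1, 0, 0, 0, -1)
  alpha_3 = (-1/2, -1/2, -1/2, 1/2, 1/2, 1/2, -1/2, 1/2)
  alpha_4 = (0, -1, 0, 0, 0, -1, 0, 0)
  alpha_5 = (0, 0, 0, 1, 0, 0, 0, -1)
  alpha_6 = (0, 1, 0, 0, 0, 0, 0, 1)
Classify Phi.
E_6

Compute the Cartan integers a_ij = 2(alpha_i, alpha_j)/(alpha_j, alpha_j); the resulting 6x6 Cartan matrix is
[[2, 0, 0, -1, 0, 0], [0, 2, -1, 0, 0, -1], [0, -1, 2, 0, 0, 0], [-1, 0, 0, 2, 0, -1], [0, 0, 0, 0, 2, -1], [0, -1, 0, -1, -1, 2]].
All simple roots have the same length, so the diagram is simply laced. The associated Dynkin diagram is a chain of 5 nodes with one extra node attached to the third node from one end (E_6), so the type is E_6.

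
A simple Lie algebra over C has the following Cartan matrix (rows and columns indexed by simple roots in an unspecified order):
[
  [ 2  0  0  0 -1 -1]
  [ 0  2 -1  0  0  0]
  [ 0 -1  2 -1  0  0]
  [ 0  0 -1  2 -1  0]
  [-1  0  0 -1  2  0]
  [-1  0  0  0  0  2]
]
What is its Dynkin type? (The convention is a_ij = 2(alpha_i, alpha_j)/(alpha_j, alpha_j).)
A_6

The matrix has rank 6 with 2's on the diagonal. Reading the off-diagonal entries as Dynkin edges (a single edge where a_ij = a_ji = -1; a double or triple edge where a_ij * a_ji = 2 or 3), the diagram is a chain of 6 nodes with single edges (A_6). One simple-root ordering that puts it in standard form is (alpha_6, alpha_1, alpha_5, alpha_4, alpha_3, alpha_2). So the algebra is type A_6, i.e. sl(7).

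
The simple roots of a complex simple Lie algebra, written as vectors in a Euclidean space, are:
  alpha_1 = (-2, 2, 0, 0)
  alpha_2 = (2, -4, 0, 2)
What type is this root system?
G_2

Compute the Cartan integers a_ij = 2(alpha_i, alpha_j)/(alpha_j, alpha_j); the resulting 2x2 Cartan matrix is
[[2, -1], [-3, 2]].
The roots have two lengths (squared-length ratio 3:1); the short ones are alpha_{1}. The associated Dynkin diagram is two nodes joined by a triple edge (G_2), so the type is G_2.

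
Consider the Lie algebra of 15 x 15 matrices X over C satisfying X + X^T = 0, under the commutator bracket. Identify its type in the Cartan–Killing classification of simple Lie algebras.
B7

This is so(15) with 15 odd, which has dimension 15(15-1)/2 = 105 and rank (15-1)/2 = 7. In the classification of classical Lie algebras, the orthogonal algebra so(2n+1) in an odd number of variables has type B_n; here n = 7, so the Dynkin diagram is a chain of 7 nodes with a double edge at one end; the terminal node there is the unique short simple root (B_7). Hence the type is B_7.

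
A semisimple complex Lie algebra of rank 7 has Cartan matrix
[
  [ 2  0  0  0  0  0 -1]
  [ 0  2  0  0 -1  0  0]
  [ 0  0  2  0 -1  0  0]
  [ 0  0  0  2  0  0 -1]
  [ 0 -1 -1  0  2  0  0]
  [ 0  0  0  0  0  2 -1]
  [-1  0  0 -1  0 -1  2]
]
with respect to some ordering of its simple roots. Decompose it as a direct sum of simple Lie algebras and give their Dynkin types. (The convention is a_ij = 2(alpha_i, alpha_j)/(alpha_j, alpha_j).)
The diagram associated to this matrix has two connected components: the simple roots {alpha_2, alpha_3, alpha_5} form a chain of 3 nodes with single edges (A_3), and {alpha_1, alpha_4, alpha_6, alpha_7} form a chain of 2 nodes with a fork of two nodes at one end (D_4). A semisimple Lie algebra decomposes uniquely as the direct sum of simple ideals, one per connected component of its Dynkin diagram, so g ≅ A_3 ⊕ D_4 (dimension 15 + 28 = 43).

A_3 + D_4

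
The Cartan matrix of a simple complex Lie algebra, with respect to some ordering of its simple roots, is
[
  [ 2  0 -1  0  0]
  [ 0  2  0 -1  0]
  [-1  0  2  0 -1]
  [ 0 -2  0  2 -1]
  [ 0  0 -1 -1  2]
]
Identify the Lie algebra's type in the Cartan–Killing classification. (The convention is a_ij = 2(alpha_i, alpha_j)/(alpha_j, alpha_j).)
type B_5

The matrix has rank 5 with 2's on the diagonal. Reading the off-diagonal entries as Dynkin edges (a single edge where a_ij = a_ji = -1; a double or triple edge where a_ij * a_ji = 2 or 3), the diagram is a chain of 5 nodes with a double edge at one end; the terminal node there is the unique short simple root (B_5). One simple-root ordering that puts it in standard form is (alpha_1, alpha_3, alpha_5, alpha_4, alpha_2). So the algebra is type B_5, i.e. so(11).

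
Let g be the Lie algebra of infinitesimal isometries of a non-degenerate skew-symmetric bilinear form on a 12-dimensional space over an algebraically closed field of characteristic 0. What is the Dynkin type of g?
This is sp(12), which has dimension 12(12+1)/2 = 78 and rank 12/2 = 6. In the classification of classical Lie algebras, the symplectic algebra sp(2n) has type C_n; here n = 6, so the Dynkin diagram is a chain of 6 nodes with a double edge at one end; the terminal node there is the unique long simple root (C_6). Hence the type is C_6.

C_6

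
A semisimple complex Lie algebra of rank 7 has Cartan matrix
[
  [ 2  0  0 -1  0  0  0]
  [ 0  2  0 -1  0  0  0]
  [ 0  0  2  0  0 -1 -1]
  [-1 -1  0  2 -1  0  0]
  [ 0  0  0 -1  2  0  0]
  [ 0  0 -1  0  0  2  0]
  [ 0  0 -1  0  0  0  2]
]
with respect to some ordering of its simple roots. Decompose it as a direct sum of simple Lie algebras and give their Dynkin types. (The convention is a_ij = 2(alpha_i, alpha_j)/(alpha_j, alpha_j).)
A3 ⊕ D4

The diagram associated to this matrix has two connected components: the simple roots {alpha_3, alpha_6, alpha_7} form a chain of 3 nodes with single edges (A_3), and {alpha_1, alpha_2, alpha_4, alpha_5} form a chain of 2 nodes with a fork of two nodes at one end (D_4). A semisimple Lie algebra decomposes uniquely as the direct sum of simple ideals, one per connected component of its Dynkin diagram, so g ≅ A_3 ⊕ D_4 (dimension 15 + 28 = 43).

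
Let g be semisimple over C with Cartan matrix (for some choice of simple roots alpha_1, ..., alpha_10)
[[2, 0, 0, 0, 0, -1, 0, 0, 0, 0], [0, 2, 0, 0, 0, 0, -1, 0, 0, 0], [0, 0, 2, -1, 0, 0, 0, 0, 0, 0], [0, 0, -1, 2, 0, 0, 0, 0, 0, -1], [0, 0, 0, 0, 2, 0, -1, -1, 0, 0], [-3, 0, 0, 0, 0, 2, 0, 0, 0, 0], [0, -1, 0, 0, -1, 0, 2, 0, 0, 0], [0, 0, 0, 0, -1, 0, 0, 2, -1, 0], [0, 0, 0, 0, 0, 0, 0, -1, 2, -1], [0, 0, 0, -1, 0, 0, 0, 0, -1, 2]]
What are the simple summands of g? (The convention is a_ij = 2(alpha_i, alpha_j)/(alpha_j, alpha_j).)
The diagram associated to this matrix has two connected components: the simple roots {alpha_2, alpha_3, alpha_4, alpha_5, alpha_7, alpha_8, alpha_9, alpha_10} form a chain of 8 nodes with single edges (A_8), and {alpha_1, alpha_6} form two nodes joined by a triple edge (G_2). A semisimple Lie algebra decomposes uniquely as the direct sum of simple ideals, one per connected component of its Dynkin diagram, so g ≅ A_8 ⊕ G_2 (dimension 80 + 14 = 94).

type A_8 ⊕ type G_2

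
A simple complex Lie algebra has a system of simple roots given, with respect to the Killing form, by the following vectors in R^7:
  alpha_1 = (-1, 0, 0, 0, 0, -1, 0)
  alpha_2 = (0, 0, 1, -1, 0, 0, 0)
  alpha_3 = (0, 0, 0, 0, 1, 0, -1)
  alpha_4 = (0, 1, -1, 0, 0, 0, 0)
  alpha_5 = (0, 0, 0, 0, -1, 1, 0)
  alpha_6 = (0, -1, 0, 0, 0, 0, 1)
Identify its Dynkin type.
A_6 (sl(7))

Compute the Cartan integers a_ij = 2(alpha_i, alpha_j)/(alpha_j, alpha_j); the resulting 6x6 Cartan matrix is
[[2, 0, 0, 0, -1, 0], [0, 2, 0, -1, 0, 0], [0, 0, 2, 0, -1, -1], [0, -1, 0, 2, 0, -1], [-1, 0, -1, 0, 2, 0], [0, 0, -1, -1, 0, 2]].
All simple roots have the same length, so the diagram is simply laced. The associated Dynkin diagram is a chain of 6 nodes with single edges (A_6), so the type is A_6 (the algebra sl(7)).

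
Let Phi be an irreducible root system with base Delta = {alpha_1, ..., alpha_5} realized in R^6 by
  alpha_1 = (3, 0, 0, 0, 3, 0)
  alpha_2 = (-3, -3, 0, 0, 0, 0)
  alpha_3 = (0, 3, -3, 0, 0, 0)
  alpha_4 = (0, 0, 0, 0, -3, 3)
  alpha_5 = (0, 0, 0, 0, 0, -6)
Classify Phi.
Compute the Cartan integers a_ij = 2(alpha_i, alpha_j)/(alpha_j, alpha_j); the resulting 5x5 Cartan matrix is
[[2, -1, 0, -1, 0], [-1, 2, -1, 0, 0], [0, -1, 2, 0, 0], [-1, 0, 0, 2, -1], [0, 0, 0, -2, 2]].
The roots have two lengths (squared-length ratio 2:1); the short ones are alpha_{1,2,3,4}. The associated Dynkin diagram is a chain of 5 nodes with a double edge at one end; the terminal node there is the unique long simple root (C_5), so the type is C_5 (the algebra sp(10)).

C_5 (sp(10))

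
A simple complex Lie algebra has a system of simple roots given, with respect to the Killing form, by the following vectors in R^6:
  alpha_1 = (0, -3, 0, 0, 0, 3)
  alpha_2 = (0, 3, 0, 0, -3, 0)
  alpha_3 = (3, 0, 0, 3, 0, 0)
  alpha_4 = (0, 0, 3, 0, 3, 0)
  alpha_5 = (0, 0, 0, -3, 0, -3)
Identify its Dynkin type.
Compute the Cartan integers a_ij = 2(alpha_i, alpha_j)/(alpha_j, alpha_j); the resulting 5x5 Cartan matrix is
[[2, -1, 0, 0, -1], [-1, 2, 0, -1, 0], [0, 0, 2, 0, -1], [0, -1, 0, 2, 0], [-1, 0, -1, 0, 2]].
All simple roots have the same length, so the diagram is simply laced. The associated Dynkin diagram is a chain of 5 nodes with single edges (A_5), so the type is A_5 (the algebra sl(6)).

A5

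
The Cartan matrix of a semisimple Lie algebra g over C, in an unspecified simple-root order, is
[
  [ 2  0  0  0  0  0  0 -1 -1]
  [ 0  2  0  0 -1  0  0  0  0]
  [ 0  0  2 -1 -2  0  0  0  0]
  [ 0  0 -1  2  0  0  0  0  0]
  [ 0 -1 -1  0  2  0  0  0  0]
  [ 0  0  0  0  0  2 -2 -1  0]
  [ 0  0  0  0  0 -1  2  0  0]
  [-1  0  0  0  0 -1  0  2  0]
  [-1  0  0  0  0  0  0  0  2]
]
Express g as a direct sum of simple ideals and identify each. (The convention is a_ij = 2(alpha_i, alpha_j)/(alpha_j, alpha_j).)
B5 + F4

The diagram associated to this matrix has two connected components: the simple roots {alpha_1, alpha_6, alpha_7, alpha_8, alpha_9} form a chain of 5 nodes with a double edge at one end; the terminal node there is the unique short simple root (B_5), and {alpha_2, alpha_3, alpha_4, alpha_5} form a chain of 4 nodes with a double edge between the middle two (F_4). A semisimple Lie algebra decomposes uniquely as the direct sum of simple ideals, one per connected component of its Dynkin diagram, so g ≅ B_5 ⊕ F_4 (dimension 55 + 52 = 107).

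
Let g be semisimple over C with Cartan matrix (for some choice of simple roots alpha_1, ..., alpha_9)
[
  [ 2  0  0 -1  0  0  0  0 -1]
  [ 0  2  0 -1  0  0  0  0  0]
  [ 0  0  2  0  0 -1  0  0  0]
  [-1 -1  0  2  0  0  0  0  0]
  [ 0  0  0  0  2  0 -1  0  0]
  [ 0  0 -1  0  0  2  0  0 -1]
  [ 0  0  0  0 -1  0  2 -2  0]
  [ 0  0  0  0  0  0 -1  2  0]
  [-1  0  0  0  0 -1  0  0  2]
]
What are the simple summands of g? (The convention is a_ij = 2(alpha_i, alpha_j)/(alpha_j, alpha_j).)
type A_6 + type B_3

The diagram associated to this matrix has two connected components: the simple roots {alpha_1, alpha_2, alpha_3, alpha_4, alpha_6, alpha_9} form a chain of 6 nodes with single edges (A_6), and {alpha_5, alpha_7, alpha_8} form a chain of 3 nodes with a double edge at one end; the terminal node there is the unique short simple root (B_3). A semisimple Lie algebra decomposes uniquely as the direct sum of simple ideals, one per connected component of its Dynkin diagram, so g ≅ A_6 ⊕ B_3 (dimension 48 + 21 = 69).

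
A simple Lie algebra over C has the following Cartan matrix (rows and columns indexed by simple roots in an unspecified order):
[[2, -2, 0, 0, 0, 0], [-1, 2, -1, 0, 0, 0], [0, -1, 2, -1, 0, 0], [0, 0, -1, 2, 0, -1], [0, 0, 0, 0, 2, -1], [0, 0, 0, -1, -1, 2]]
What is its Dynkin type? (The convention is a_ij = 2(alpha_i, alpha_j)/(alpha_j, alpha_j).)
The matrix has rank 6 with 2's on the diagonal. Reading the off-diagonal entries as Dynkin edges (a single edge where a_ij = a_ji = -1; a double or triple edge where a_ij * a_ji = 2 or 3), the diagram is a chain of 6 nodes with a double edge at one end; the terminal node there is the unique long simple root (C_6). One simple-root ordering that puts it in standard form is (alpha_5, alpha_6, alpha_4, alpha_3, alpha_2, alpha_1). So the algebra is type C_6, i.e. sp(12).

C_6 (sp(12))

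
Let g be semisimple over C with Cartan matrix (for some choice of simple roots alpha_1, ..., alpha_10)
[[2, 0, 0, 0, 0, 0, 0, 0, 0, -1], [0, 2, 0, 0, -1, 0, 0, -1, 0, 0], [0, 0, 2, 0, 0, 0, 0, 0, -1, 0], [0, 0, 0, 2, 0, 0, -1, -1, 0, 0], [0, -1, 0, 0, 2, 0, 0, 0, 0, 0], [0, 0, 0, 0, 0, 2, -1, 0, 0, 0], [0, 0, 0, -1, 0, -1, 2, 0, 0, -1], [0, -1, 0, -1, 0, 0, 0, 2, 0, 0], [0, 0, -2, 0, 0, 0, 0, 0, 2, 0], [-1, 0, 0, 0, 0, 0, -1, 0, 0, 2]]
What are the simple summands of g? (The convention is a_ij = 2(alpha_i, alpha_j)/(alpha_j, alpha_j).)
The diagram associated to this matrix has two connected components: the simple roots {alpha_3, alpha_9} form a chain of 2 nodes with a double edge at one end; the terminal node there is the unique short simple root (B_2), and {alpha_1, alpha_2, alpha_4, alpha_5, alpha_6, alpha_7, alpha_8, alpha_10} form a chain of 7 nodes with one extra node attached to the third node from one end (E_8). A semisimple Lie algebra decomposes uniquely as the direct sum of simple ideals, one per connected component of its Dynkin diagram, so g ≅ B_2 ⊕ E_8 (dimension 10 + 248 = 258).

B_2 ⊕ E_8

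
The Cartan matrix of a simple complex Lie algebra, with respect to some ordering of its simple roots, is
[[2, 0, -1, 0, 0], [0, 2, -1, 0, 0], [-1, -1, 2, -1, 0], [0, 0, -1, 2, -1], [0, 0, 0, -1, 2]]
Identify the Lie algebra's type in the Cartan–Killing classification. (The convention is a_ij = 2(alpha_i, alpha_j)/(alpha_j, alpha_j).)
The matrix has rank 5 with 2's on the diagonal. Reading the off-diagonal entries as Dynkin edges (a single edge where a_ij = a_ji = -1; a double or triple edge where a_ij * a_ji = 2 or 3), the diagram is a chain of 3 nodes with a fork of two nodes at one end (D_5). One simple-root ordering that puts it in standard form is (alpha_5, alpha_4, alpha_3, alpha_2, alpha_1). So the algebra is type D_5, i.e. so(10).

type D_5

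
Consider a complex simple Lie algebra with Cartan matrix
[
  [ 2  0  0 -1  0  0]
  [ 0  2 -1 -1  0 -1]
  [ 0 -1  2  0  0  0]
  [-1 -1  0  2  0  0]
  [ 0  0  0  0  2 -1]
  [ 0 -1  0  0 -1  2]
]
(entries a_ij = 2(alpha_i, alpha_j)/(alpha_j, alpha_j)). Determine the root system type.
The matrix has rank 6 with 2's on the diagonal. Reading the off-diagonal entries as Dynkin edges (a single edge where a_ij = a_ji = -1; a double or triple edge where a_ij * a_ji = 2 or 3), the diagram is a chain of 5 nodes with one extra node attached to the third node from one end (E_6). One simple-root ordering that puts it in standard form is (alpha_5, alpha_3, alpha_6, alpha_2, alpha_4, alpha_1). So the algebra is type E_6.

E6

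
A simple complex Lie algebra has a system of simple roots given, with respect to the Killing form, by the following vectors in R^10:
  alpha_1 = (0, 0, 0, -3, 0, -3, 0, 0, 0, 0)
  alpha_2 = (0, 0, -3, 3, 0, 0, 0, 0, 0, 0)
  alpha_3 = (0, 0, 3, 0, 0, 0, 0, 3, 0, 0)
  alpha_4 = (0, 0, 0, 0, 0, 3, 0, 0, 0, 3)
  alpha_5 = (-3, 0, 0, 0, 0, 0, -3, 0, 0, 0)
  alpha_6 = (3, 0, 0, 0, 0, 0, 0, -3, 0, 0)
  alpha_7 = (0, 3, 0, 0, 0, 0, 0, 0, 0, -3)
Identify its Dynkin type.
A_7

Compute the Cartan integers a_ij = 2(alpha_i, alpha_j)/(alpha_j, alpha_j); the resulting 7x7 Cartan matrix is
[[2, -1, 0, -1, 0, 0, 0], [-1, 2, -1, 0, 0, 0, 0], [0, -1, 2, 0, 0, -1, 0], [-1, 0, 0, 2, 0, 0, -1], [0, 0, 0, 0, 2, -1, 0], [0, 0, -1, 0, -1, 2, 0], [0, 0, 0, -1, 0, 0, 2]].
All simple roots have the same length, so the diagram is simply laced. The associated Dynkin diagram is a chain of 7 nodes with single edges (A_7), so the type is A_7 (the algebra sl(8)).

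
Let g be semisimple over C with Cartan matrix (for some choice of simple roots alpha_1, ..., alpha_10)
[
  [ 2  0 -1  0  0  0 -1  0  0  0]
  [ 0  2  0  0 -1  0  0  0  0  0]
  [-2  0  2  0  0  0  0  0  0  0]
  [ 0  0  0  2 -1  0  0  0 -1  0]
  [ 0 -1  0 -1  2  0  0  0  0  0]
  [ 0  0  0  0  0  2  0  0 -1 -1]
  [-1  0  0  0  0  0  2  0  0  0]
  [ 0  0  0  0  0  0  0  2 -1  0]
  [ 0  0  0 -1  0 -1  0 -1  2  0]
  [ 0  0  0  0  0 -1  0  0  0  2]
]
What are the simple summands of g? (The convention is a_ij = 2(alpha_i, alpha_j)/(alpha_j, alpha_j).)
The diagram associated to this matrix has two connected components: the simple roots {alpha_1, alpha_3, alpha_7} form a chain of 3 nodes with a double edge at one end; the terminal node there is the unique long simple root (C_3), and {alpha_2, alpha_4, alpha_5, alpha_6, alpha_8, alpha_9, alpha_10} form a chain of 6 nodes with one extra node attached to the third node from one end (E_7). A semisimple Lie algebra decomposes uniquely as the direct sum of simple ideals, one per connected component of its Dynkin diagram, so g ≅ C_3 ⊕ E_7 (dimension 21 + 133 = 154).

C_3 (sp(6)) + E_7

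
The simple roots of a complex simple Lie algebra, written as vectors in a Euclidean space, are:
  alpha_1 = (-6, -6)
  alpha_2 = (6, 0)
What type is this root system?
B_2

Compute the Cartan integers a_ij = 2(alpha_i, alpha_j)/(alpha_j, alpha_j); the resulting 2x2 Cartan matrix is
[[2, -2], [-1, 2]].
The roots have two lengths (squared-length ratio 2:1); the short ones are alpha_{2}. The associated Dynkin diagram is a chain of 2 nodes with a double edge at one end; the terminal node there is the unique short simple root (B_2), so the type is B_2 (the algebra so(5)).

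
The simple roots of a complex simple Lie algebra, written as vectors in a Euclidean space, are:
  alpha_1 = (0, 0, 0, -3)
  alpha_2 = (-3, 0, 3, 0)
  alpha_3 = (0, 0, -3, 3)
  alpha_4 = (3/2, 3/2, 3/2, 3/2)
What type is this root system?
type F_4

Compute the Cartan integers a_ij = 2(alpha_i, alpha_j)/(alpha_j, alpha_j); the resulting 4x4 Cartan matrix is
[[2, 0, -1, -1], [0, 2, -1, 0], [-2, -1, 2, 0], [-1, 0, 0, 2]].
The roots have two lengths (squared-length ratio 2:1); the short ones are alpha_{1,4}. The associated Dynkin diagram is a chain of 4 nodes with a double edge between the middle two (F_4), so the type is F_4.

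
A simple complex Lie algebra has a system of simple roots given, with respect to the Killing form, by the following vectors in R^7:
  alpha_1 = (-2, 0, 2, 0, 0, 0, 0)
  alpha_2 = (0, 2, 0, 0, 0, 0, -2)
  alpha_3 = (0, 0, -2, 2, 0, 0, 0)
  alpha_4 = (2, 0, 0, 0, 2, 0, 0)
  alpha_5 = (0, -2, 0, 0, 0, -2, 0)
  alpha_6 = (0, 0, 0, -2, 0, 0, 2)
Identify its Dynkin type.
Compute the Cartan integers a_ij = 2(alpha_i, alpha_j)/(alpha_j, alpha_j); the resulting 6x6 Cartan matrix is
[[2, 0, -1, -1, 0, 0], [0, 2, 0, 0, -1, -1], [-1, 0, 2, 0, 0, -1], [-1, 0, 0, 2, 0, 0], [0, -1, 0, 0, 2, 0], [0, -1, -1, 0, 0, 2]].
All simple roots have the same length, so the diagram is simply laced. The associated Dynkin diagram is a chain of 6 nodes with single edges (A_6), so the type is A_6 (the algebra sl(7)).

A_6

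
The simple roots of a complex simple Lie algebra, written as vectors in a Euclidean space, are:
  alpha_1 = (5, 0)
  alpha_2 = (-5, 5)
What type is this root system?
B2

Compute the Cartan integers a_ij = 2(alpha_i, alpha_j)/(alpha_j, alpha_j); the resulting 2x2 Cartan matrix is
[[2, -1], [-2, 2]].
The roots have two lengths (squared-length ratio 2:1); the short ones are alpha_{1}. The associated Dynkin diagram is a chain of 2 nodes with a double edge at one end; the terminal node there is the unique short simple root (B_2), so the type is B_2 (the algebra so(5)).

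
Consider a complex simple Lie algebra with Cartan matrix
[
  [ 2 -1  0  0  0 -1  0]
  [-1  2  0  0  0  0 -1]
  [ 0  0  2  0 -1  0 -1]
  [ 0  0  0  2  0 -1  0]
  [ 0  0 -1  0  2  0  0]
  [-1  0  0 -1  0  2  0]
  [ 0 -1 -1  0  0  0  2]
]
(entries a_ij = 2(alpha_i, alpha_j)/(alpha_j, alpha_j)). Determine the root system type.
The matrix has rank 7 with 2's on the diagonal. Reading the off-diagonal entries as Dynkin edges (a single edge where a_ij = a_ji = -1; a double or triple edge where a_ij * a_ji = 2 or 3), the diagram is a chain of 7 nodes with single edges (A_7). One simple-root ordering that puts it in standard form is (alpha_5, alpha_3, alpha_7, alpha_2, alpha_1, alpha_6, alpha_4). So the algebra is type A_7, i.e. sl(8).

type A_7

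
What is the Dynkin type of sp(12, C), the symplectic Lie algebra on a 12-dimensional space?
This is sp(12), which has dimension 12(12+1)/2 = 78 and rank 12/2 = 6. In the classification of classical Lie algebras, the symplectic algebra sp(2n) has type C_n; here n = 6, so the Dynkin diagram is a chain of 6 nodes with a double edge at one end; the terminal node there is the unique long simple root (C_6). Hence the type is C_6.

C_6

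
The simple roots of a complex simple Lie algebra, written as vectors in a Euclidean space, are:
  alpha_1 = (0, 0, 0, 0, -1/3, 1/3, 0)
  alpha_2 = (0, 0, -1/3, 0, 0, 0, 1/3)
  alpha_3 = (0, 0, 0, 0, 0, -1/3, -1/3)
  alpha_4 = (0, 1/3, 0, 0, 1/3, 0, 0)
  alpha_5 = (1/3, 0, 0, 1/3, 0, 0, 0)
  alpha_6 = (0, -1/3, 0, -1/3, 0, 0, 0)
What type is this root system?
Compute the Cartan integers a_ij = 2(alpha_i, alpha_j)/(alpha_j, alpha_j); the resulting 6x6 Cartan matrix is
[[2, 0, -1, -1, 0, 0], [0, 2, -1, 0, 0, 0], [-1, -1, 2, 0, 0, 0], [-1, 0, 0, 2, 0, -1], [0, 0, 0, 0, 2, -1], [0, 0, 0, -1, -1, 2]].
All simple roots have the same length, so the diagram is simply laced. The associated Dynkin diagram is a chain of 6 nodes with single edges (A_6), so the type is A_6 (the algebra sl(7)).

A_6 (sl(7))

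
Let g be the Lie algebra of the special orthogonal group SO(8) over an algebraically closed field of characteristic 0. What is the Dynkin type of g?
This is so(8) with 8 even, which has dimension 8(8-1)/2 = 28 and rank 8/2 = 4. In the classification of classical Lie algebras, the orthogonal algebra so(2n) in an even number of variables has type D_n; here n = 4, so the Dynkin diagram is a chain of 2 nodes with a fork of two nodes at one end (D_4). Hence the type is D_4.

D_4 (so(8))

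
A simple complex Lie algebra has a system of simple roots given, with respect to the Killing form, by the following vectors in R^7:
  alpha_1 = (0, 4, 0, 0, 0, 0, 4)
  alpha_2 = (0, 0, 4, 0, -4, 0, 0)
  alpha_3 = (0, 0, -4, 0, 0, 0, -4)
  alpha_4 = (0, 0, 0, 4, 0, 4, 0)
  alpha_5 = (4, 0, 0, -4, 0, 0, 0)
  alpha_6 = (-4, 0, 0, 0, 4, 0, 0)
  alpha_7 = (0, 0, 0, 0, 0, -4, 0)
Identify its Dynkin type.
B_7

Compute the Cartan integers a_ij = 2(alpha_i, alpha_j)/(alpha_j, alpha_j); the resulting 7x7 Cartan matrix is
[[2, 0, -1, 0, 0, 0, 0], [0, 2, -1, 0, 0, -1, 0], [-1, -1, 2, 0, 0, 0, 0], [0, 0, 0, 2, -1, 0, -2], [0, 0, 0, -1, 2, -1, 0], [0, -1, 0, 0, -1, 2, 0], [0, 0, 0, -1, 0, 0, 2]].
The roots have two lengths (squared-length ratio 2:1); the short ones are alpha_{7}. The associated Dynkin diagram is a chain of 7 nodes with a double edge at one end; the terminal node there is the unique short simple root (B_7), so the type is B_7 (the algebra so(15)).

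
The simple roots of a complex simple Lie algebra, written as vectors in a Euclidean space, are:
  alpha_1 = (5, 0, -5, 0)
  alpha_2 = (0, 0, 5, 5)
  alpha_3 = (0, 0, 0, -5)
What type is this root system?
B_3

Compute the Cartan integers a_ij = 2(alpha_i, alpha_j)/(alpha_j, alpha_j); the resulting 3x3 Cartan matrix is
[[2, -1, 0], [-1, 2, -2], [0, -1, 2]].
The roots have two lengths (squared-length ratio 2:1); the short ones are alpha_{3}. The associated Dynkin diagram is a chain of 3 nodes with a double edge at one end; the terminal node there is the unique short simple root (B_3), so the type is B_3 (the algebra so(7)).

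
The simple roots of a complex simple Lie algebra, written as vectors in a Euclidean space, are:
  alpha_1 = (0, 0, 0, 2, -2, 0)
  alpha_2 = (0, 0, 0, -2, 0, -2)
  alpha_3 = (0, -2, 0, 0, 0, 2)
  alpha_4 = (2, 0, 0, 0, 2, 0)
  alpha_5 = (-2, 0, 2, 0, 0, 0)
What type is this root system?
A_5 (sl(6))

Compute the Cartan integers a_ij = 2(alpha_i, alpha_j)/(alpha_j, alpha_j); the resulting 5x5 Cartan matrix is
[[2, -1, 0, -1, 0], [-1, 2, -1, 0, 0], [0, -1, 2, 0, 0], [-1, 0, 0, 2, -1], [0, 0, 0, -1, 2]].
All simple roots have the same length, so the diagram is simply laced. The associated Dynkin diagram is a chain of 5 nodes with single edges (A_5), so the type is A_5 (the algebra sl(6)).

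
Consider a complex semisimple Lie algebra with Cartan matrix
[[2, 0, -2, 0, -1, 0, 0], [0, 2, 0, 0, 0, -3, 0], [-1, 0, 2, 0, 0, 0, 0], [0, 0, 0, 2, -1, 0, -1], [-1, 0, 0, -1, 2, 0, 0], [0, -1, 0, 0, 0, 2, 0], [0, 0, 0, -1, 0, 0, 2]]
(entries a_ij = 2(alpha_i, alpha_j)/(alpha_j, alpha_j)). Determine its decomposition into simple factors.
The diagram associated to this matrix has two connected components: the simple roots {alpha_1, alpha_3, alpha_4, alpha_5, alpha_7} form a chain of 5 nodes with a double edge at one end; the terminal node there is the unique short simple root (B_5), and {alpha_2, alpha_6} form two nodes joined by a triple edge (G_2). A semisimple Lie algebra decomposes uniquely as the direct sum of simple ideals, one per connected component of its Dynkin diagram, so g ≅ B_5 ⊕ G_2 (dimension 55 + 14 = 69).

B_5 (so(11)) ⊕ G_2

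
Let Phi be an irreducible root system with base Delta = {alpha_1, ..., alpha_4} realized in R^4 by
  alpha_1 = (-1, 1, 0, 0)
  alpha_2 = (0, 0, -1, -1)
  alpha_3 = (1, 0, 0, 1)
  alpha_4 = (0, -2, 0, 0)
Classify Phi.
C_4 (sp(8))

Compute the Cartan integers a_ij = 2(alpha_i, alpha_j)/(alpha_j, alpha_j); the resulting 4x4 Cartan matrix is
[[2, 0, -1, -1], [0, 2, -1, 0], [-1, -1, 2, 0], [-2, 0, 0, 2]].
The roots have two lengths (squared-length ratio 2:1); the short ones are alpha_{1,2,3}. The associated Dynkin diagram is a chain of 4 nodes with a double edge at one end; the terminal node there is the unique long simple root (C_4), so the type is C_4 (the algebra sp(8)).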